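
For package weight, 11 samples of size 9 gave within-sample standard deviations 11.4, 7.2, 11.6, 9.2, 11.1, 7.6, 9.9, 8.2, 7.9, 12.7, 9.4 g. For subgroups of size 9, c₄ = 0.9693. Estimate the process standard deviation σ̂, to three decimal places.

s̄ = (11.4 + 7.2 + 11.6 + 9.2 + 11.1 + 7.6 + 9.9 + 8.2 + 7.9 + 12.7 + 9.4) / 11 = 9.6545
σ̂ = s̄ / c₄ = 9.6545 / 0.9693 = 9.9603

9.960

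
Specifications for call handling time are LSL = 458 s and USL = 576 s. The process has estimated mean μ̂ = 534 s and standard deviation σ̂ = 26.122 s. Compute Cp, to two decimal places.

0.75

Cp = (USL − LSL) / (6σ̂) = (576 − 458) / (6 × 26.122) = 118.0000 / 156.7320 = 0.7529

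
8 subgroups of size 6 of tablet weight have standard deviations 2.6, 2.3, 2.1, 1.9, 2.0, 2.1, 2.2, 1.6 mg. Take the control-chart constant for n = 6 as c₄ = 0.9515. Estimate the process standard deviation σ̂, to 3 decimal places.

2.207

s̄ = (2.6 + 2.3 + 2.1 + 1.9 + 2.0 + 2.1 + 2.2 + 1.6) / 8 = 2.1000
σ̂ = s̄ / c₄ = 2.1000 / 0.9515 = 2.2070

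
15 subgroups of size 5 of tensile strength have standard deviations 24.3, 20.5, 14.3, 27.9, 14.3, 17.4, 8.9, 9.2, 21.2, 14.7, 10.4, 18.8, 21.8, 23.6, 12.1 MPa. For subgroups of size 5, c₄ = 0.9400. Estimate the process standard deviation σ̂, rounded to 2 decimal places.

18.40

s̄ = (24.3 + 20.5 + 14.3 + 27.9 + 14.3 + 17.4 + 8.9 + 9.2 + 21.2 + 14.7 + 10.4 + 18.8 + 21.8 + 23.6 + 12.1) / 15 = 17.2933
σ̂ = s̄ / c₄ = 17.2933 / 0.9400 = 18.3972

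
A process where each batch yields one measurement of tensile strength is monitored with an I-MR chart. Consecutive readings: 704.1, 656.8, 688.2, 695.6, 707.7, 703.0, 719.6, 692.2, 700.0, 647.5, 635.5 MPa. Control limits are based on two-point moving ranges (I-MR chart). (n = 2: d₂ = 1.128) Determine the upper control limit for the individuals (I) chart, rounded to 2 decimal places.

X̄ = (704.1 + 656.8 + 688.2 + 695.6 + 707.7 + 703.0 + 719.6 + 692.2 + 700.0 + 647.5 + 635.5) / 11 = 686.3818
Moving ranges: 47.3, 31.4, 7.4, 12.1, 4.7, 16.6, 27.4, 7.8, 52.5, 12.0; M̄R̄ = 219.2000 / 10 = 21.9200
UCL = X̄ + 3·M̄R̄/d₂ = 686.3818 + 3 × 21.9200 / 1.128 = 744.6797

744.68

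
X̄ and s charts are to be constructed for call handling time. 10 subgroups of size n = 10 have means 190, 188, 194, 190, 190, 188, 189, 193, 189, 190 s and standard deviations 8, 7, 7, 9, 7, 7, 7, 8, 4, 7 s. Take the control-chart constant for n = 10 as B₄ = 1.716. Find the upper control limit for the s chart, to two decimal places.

s̄ = (8 + 7 + 7 + 9 + 7 + 7 + 7 + 8 + 4 + 7) / 10 = 7.1000
UCL_s = B₄·s̄ = 1.716 × 7.1000 = 12.1836

12.18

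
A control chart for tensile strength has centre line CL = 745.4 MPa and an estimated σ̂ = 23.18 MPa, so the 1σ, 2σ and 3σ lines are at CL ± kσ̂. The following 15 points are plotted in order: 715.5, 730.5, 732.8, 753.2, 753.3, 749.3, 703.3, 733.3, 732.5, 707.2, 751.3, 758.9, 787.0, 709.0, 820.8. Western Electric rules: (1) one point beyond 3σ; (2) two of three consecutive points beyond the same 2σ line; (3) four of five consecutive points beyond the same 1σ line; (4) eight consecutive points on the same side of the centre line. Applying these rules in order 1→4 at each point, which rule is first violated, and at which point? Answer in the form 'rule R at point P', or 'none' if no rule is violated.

Zone of each point (C = within 1σ̂, B = 1σ̂–2σ̂, A = 2σ̂–3σ̂, * = beyond 3σ̂; sign = side of CL): 1:-B, 2:-C, 3:-C, 4:+C, 5:+C, 6:+C, 7:-B, 8:-C, 9:-C, 10:-B, 11:+C, 12:+C, 13:+B, 14:-B, 15:+*
Rule 1 (one point beyond the 3σ limits) is satisfied at point 15.

rule 1 at point 15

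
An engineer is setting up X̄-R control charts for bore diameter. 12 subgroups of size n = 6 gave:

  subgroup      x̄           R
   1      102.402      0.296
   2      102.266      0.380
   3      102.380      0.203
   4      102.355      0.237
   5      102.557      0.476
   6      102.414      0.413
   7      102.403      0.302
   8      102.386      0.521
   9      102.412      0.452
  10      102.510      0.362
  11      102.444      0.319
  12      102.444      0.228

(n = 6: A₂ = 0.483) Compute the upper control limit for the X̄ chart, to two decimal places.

102.58

X̄̄ = (102.402 + 102.266 + 102.380 + 102.355 + 102.557 + 102.414 + 102.403 + 102.386 + 102.412 + 102.510 + 102.444 + 102.444) / 12 = 1228.9730 / 12 = 102.4144
R̄ = (0.296 + 0.380 + 0.203 + 0.237 + 0.476 + 0.413 + 0.302 + 0.521 + 0.452 + 0.362 + 0.319 + 0.228) / 12 = 4.1890 / 12 = 0.3491
UCL = X̄̄ + A₂·R̄ = 102.4144 + 0.483 × 0.3491 = 102.5830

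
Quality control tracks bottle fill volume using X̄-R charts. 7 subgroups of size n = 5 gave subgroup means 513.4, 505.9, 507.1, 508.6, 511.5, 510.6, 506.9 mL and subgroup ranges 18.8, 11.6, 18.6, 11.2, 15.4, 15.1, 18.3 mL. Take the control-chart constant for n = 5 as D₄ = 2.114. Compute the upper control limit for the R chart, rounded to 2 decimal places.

32.92

R̄ = (18.8 + 11.6 + 18.6 + 11.2 + 15.4 + 15.1 + 18.3) / 7 = 109.0000 / 7 = 15.5714
UCL_R = D₄·R̄ = 2.114 × 15.5714 = 32.9180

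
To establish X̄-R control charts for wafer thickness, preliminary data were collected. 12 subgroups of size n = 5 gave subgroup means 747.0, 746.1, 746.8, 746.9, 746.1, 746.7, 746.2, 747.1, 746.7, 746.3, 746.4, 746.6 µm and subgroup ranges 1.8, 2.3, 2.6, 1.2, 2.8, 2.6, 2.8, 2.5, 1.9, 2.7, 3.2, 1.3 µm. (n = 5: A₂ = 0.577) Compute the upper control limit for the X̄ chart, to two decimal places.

747.91

X̄̄ = (747.0 + 746.1 + 746.8 + 746.9 + 746.1 + 746.7 + 746.2 + 747.1 + 746.7 + 746.3 + 746.4 + 746.6) / 12 = 8958.9000 / 12 = 746.5750
R̄ = (1.8 + 2.3 + 2.6 + 1.2 + 2.8 + 2.6 + 2.8 + 2.5 + 1.9 + 2.7 + 3.2 + 1.3) / 12 = 27.7000 / 12 = 2.3083
UCL = X̄̄ + A₂·R̄ = 746.5750 + 0.577 × 2.3083 = 747.9069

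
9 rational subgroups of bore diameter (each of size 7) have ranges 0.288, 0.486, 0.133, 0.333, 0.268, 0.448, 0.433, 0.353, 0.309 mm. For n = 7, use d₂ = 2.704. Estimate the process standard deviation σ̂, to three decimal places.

R̄ = (0.288 + 0.486 + 0.133 + 0.333 + 0.268 + 0.448 + 0.433 + 0.353 + 0.309) / 9 = 0.3390
σ̂ = R̄ / d₂ = 0.3390 / 2.704 = 0.1254

0.125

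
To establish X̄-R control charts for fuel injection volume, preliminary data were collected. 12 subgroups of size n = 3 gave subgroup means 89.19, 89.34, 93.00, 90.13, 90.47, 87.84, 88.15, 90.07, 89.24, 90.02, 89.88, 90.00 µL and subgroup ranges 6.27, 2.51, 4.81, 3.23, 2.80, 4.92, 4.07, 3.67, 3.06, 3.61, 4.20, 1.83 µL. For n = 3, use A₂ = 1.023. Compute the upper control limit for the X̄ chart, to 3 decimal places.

93.612

X̄̄ = (89.19 + 89.34 + 93.00 + 90.13 + 90.47 + 87.84 + 88.15 + 90.07 + 89.24 + 90.02 + 89.88 + 90.00) / 12 = 1077.3300 / 12 = 89.7775
R̄ = (6.27 + 2.51 + 4.81 + 3.23 + 2.80 + 4.92 + 4.07 + 3.67 + 3.06 + 3.61 + 4.20 + 1.83) / 12 = 44.9800 / 12 = 3.7483
UCL = X̄̄ + A₂·R̄ = 89.7775 + 1.023 × 3.7483 = 93.6120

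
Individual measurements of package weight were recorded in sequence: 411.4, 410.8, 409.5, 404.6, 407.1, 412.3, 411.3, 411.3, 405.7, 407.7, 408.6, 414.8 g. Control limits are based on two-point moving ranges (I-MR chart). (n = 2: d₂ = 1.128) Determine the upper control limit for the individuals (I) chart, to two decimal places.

X̄ = (411.4 + 410.8 + 409.5 + 404.6 + 407.1 + 412.3 + 411.3 + 411.3 + 405.7 + 407.7 + 408.6 + 414.8) / 12 = 409.5917
Moving ranges: 0.6, 1.3, 4.9, 2.5, 5.2, 1.0, 0.0, 5.6, 2.0, 0.9, 6.2; M̄R̄ = 30.2000 / 11 = 2.7455
UCL = X̄ + 3·M̄R̄/d₂ = 409.5917 + 3 × 2.7455 / 1.128 = 416.8934

416.89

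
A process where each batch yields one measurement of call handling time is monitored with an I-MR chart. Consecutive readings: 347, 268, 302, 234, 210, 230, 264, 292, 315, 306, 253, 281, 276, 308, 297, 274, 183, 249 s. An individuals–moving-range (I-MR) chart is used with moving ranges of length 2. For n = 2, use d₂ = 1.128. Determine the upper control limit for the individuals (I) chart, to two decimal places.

369.86

X̄ = (347 + 268 + 302 + 234 + 210 + 230 + 264 + 292 + 315 + 306 + 253 + 281 + 276 + 308 + 297 + 274 + 183 + 249) / 18 = 271.6111
Moving ranges: 79, 34, 68, 24, 20, 34, 28, 23, 9, 53, 28, 5, 32, 11, 23, 91, 66; M̄R̄ = 628.0000 / 17 = 36.9412
UCL = X̄ + 3·M̄R̄/d₂ = 271.6111 + 3 × 36.9412 / 1.128 = 369.8589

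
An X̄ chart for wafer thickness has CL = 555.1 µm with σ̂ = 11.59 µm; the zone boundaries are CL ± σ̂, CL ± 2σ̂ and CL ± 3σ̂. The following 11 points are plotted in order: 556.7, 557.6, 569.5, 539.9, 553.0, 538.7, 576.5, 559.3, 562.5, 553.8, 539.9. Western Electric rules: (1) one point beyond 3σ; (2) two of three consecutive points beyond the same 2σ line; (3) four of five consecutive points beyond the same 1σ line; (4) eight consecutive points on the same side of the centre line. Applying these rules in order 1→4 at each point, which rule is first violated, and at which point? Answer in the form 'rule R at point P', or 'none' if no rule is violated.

none

Zone of each point (C = within 1σ̂, B = 1σ̂–2σ̂, A = 2σ̂–3σ̂, * = beyond 3σ̂; sign = side of CL): 1:+C, 2:+C, 3:+B, 4:-B, 5:-C, 6:-B, 7:+B, 8:+C, 9:+C, 10:-C, 11:-B
No rule fires across all 11 points.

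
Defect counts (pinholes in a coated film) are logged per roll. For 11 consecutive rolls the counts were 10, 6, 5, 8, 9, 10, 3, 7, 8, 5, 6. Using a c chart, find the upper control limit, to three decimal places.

c̄ = (10 + 6 + 5 + 8 + 9 + 10 + 3 + 7 + 8 + 5 + 6) / 11 = 77 / 11 = 7.0000
UCL = c̄ + 3√c̄ = 7.0000 + 3 × √7.0000 = 7.0000 + 3 × 2.6458 = 14.9373

14.937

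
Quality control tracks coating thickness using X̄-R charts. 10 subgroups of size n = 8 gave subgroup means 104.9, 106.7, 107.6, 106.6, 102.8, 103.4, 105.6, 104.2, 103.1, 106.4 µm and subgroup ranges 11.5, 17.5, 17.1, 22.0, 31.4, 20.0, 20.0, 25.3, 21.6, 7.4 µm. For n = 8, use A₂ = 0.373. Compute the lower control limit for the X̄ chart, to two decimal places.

X̄̄ = (104.9 + 106.7 + 107.6 + 106.6 + 102.8 + 103.4 + 105.6 + 104.2 + 103.1 + 106.4) / 10 = 1051.3000 / 10 = 105.1300
R̄ = (11.5 + 17.5 + 17.1 + 22.0 + 31.4 + 20.0 + 20.0 + 25.3 + 21.6 + 7.4) / 10 = 193.8000 / 10 = 19.3800
LCL = X̄̄ − A₂·R̄ = 105.1300 − 0.373 × 19.3800 = 97.9013

97.90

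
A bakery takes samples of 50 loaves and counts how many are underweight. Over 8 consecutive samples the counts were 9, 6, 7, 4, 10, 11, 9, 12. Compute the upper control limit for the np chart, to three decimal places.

16.468

p̄ = Σdᵢ / (k·n) = 68 / (8 × 50) = 0.17000
UCL = np̄ + 3·√(np̄(1−p̄)) = 8.5000 + 3 × √(8.5000×0.83000) = 8.5000 + 3 × 2.6561 = 16.4684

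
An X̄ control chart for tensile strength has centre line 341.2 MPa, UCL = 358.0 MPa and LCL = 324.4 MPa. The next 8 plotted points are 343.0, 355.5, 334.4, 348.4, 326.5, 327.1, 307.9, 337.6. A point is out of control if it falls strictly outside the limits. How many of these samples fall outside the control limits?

Compare each point to [324.4, 358.0]: sample 7 = 307.9 < LCL.

1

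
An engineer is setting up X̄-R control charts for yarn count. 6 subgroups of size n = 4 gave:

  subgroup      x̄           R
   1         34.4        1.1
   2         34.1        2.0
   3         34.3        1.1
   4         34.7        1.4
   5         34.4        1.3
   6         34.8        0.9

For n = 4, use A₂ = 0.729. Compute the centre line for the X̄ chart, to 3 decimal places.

34.450

X̄̄ = (34.4 + 34.1 + 34.3 + 34.7 + 34.4 + 34.8) / 6 = 206.7000 / 6 = 34.4500
CL = X̄̄ = 34.4500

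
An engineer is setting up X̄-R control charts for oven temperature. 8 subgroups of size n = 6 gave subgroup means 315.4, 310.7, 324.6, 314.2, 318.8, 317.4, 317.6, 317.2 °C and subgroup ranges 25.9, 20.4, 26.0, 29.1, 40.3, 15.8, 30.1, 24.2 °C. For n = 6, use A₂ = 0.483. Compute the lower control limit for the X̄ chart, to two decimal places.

304.20

X̄̄ = (315.4 + 310.7 + 324.6 + 314.2 + 318.8 + 317.4 + 317.6 + 317.2) / 8 = 2535.9000 / 8 = 316.9875
R̄ = (25.9 + 20.4 + 26.0 + 29.1 + 40.3 + 15.8 + 30.1 + 24.2) / 8 = 211.8000 / 8 = 26.4750
LCL = X̄̄ − A₂·R̄ = 316.9875 − 0.483 × 26.4750 = 304.2001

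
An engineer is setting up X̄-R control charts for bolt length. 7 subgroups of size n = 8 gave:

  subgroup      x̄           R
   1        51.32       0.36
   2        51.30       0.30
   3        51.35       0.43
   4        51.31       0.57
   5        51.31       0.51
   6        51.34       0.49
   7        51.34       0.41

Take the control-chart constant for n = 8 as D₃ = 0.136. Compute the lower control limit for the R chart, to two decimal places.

R̄ = (0.36 + 0.30 + 0.43 + 0.57 + 0.51 + 0.49 + 0.41) / 7 = 3.0700 / 7 = 0.4386
LCL_R = D₃·R̄ = 0.136 × 0.4386 = 0.0596

0.06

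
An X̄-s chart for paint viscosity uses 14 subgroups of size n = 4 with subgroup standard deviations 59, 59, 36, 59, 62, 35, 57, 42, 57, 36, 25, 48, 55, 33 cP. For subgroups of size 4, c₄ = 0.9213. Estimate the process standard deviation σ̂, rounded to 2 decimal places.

51.40

s̄ = (59 + 59 + 36 + 59 + 62 + 35 + 57 + 42 + 57 + 36 + 25 + 48 + 55 + 33) / 14 = 47.3571
σ̂ = s̄ / c₄ = 47.3571 / 0.9213 = 51.4025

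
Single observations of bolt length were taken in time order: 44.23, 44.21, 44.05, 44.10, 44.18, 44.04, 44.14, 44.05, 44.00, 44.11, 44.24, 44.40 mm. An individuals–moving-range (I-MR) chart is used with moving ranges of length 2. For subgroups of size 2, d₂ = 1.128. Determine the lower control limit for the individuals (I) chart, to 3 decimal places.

43.882

X̄ = (44.23 + 44.21 + 44.05 + 44.10 + 44.18 + 44.04 + 44.14 + 44.05 + 44.00 + 44.11 + 44.24 + 44.40) / 12 = 44.1458
Moving ranges: 0.02, 0.16, 0.05, 0.08, 0.14, 0.10, 0.09, 0.05, 0.11, 0.13, 0.16; M̄R̄ = 1.0900 / 11 = 0.0991
LCL = X̄ − 3·M̄R̄/d₂ = 44.1458 − 3 × 0.0991 / 1.128 = 43.8823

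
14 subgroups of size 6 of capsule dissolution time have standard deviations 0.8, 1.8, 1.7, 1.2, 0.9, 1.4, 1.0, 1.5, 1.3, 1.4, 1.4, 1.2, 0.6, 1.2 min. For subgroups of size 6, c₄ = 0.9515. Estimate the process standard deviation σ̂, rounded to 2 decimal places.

s̄ = (0.8 + 1.8 + 1.7 + 1.2 + 0.9 + 1.4 + 1.0 + 1.5 + 1.3 + 1.4 + 1.4 + 1.2 + 0.6 + 1.2) / 14 = 1.2429
σ̂ = s̄ / c₄ = 1.2429 / 0.9515 = 1.3062

1.31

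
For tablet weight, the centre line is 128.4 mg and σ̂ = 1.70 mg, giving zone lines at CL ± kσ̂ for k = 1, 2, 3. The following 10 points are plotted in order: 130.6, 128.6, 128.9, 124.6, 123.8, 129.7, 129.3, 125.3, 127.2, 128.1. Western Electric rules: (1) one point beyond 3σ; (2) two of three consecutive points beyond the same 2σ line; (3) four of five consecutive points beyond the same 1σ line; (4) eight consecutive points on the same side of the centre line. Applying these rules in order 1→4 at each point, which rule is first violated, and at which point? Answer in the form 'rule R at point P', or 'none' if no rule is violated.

rule 2 at point 5

Zone of each point (C = within 1σ̂, B = 1σ̂–2σ̂, A = 2σ̂–3σ̂, * = beyond 3σ̂; sign = side of CL): 1:+B, 2:+C, 3:+C, 4:-A, 5:-A, 6:+C, 7:+C, 8:-B, 9:-C, 10:-C
Rule 2 (two of three consecutive points beyond the same 2σ limit) is satisfied at point 5.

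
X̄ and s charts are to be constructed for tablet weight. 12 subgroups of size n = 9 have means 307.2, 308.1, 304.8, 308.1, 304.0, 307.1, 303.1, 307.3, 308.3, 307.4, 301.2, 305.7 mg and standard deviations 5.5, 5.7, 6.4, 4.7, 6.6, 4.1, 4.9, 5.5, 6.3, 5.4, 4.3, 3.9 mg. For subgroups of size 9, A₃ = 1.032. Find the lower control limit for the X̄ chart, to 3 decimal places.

300.581

X̄̄ = (307.2 + 308.1 + 304.8 + 308.1 + 304.0 + 307.1 + 303.1 + 307.3 + 308.3 + 307.4 + 301.2 + 305.7) / 12 = 306.0250
s̄ = (5.5 + 5.7 + 6.4 + 4.7 + 6.6 + 4.1 + 4.9 + 5.5 + 6.3 + 5.4 + 4.3 + 3.9) / 12 = 5.2750
LCL = X̄̄ − A₃·s̄ = 306.0250 − 1.032 × 5.2750 = 300.5812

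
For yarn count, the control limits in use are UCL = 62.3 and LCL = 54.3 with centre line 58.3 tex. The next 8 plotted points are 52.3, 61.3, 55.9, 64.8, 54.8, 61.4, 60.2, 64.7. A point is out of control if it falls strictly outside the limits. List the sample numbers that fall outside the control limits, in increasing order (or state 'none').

1, 4, 8

Compare each point to [54.3, 62.3]: sample 1 = 52.3 < LCL; sample 4 = 64.8 > UCL; sample 8 = 64.7 > UCL.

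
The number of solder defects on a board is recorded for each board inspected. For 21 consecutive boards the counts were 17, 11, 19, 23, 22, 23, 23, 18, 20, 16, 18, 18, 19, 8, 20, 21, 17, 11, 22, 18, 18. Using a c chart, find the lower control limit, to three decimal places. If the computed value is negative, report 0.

5.395

c̄ = (17 + 11 + 19 + 23 + 22 + 23 + 23 + 18 + 20 + 16 + 18 + 18 + 19 + 8 + 20 + 21 + 17 + 11 + 22 + 18 + 18) / 21 = 382 / 21 = 18.1905
LCL = c̄ − 3√c̄ = 18.1905 − 3 × 4.2650 = 5.3954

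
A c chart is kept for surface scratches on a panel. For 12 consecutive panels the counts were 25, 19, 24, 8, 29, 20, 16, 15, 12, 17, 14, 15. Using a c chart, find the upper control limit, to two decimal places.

30.50

c̄ = (25 + 19 + 24 + 8 + 29 + 20 + 16 + 15 + 12 + 17 + 14 + 15) / 12 = 214 / 12 = 17.8333
UCL = c̄ + 3√c̄ = 17.8333 + 3 × √17.8333 = 17.8333 + 3 × 4.2230 = 30.5022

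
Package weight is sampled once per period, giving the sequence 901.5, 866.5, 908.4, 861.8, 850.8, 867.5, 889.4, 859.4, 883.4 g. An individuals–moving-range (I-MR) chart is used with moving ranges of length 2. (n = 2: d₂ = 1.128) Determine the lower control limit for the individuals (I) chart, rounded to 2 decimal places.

801.02

X̄ = (901.5 + 866.5 + 908.4 + 861.8 + 850.8 + 867.5 + 889.4 + 859.4 + 883.4) / 9 = 876.5222
Moving ranges: 35.0, 41.9, 46.6, 11.0, 16.7, 21.9, 30.0, 24.0; M̄R̄ = 227.1000 / 8 = 28.3875
LCL = X̄ − 3·M̄R̄/d₂ = 876.5222 − 3 × 28.3875 / 1.128 = 801.0236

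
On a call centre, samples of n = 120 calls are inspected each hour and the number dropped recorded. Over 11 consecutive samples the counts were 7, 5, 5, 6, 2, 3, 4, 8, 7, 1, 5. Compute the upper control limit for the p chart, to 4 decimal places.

0.0939

p̄ = Σdᵢ / (k·n) = 53 / (11 × 120) = 0.04015
UCL = p̄ + 3·√(p̄(1−p̄)/n) = 0.04015 + 3 × √(0.04015×0.95985/120) = 0.04015 + 3 × 0.01792 = 0.09391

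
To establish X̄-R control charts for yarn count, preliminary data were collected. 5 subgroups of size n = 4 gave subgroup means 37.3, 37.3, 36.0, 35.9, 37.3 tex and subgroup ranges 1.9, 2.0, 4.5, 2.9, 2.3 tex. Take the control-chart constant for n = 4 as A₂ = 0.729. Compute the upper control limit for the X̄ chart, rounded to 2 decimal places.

38.74

X̄̄ = (37.3 + 37.3 + 36.0 + 35.9 + 37.3) / 5 = 183.8000 / 5 = 36.7600
R̄ = (1.9 + 2.0 + 4.5 + 2.9 + 2.3) / 5 = 13.6000 / 5 = 2.7200
UCL = X̄̄ + A₂·R̄ = 36.7600 + 0.729 × 2.7200 = 38.7429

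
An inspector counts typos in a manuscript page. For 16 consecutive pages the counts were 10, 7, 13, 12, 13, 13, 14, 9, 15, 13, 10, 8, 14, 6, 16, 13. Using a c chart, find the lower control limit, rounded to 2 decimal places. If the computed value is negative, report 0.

c̄ = (10 + 7 + 13 + 12 + 13 + 13 + 14 + 9 + 15 + 13 + 10 + 8 + 14 + 6 + 16 + 13) / 16 = 186 / 16 = 11.6250
LCL = c̄ − 3√c̄ = 11.6250 − 3 × 3.4095 = 1.3964

1.40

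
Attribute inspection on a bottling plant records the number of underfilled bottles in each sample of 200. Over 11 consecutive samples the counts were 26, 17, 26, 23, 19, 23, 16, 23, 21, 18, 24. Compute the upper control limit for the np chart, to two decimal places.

p̄ = Σdᵢ / (k·n) = 236 / (11 × 200) = 0.10727
UCL = np̄ + 3·√(np̄(1−p̄)) = 21.4545 + 3 × √(21.4545×0.89273) = 21.4545 + 3 × 4.3764 = 34.5838

34.58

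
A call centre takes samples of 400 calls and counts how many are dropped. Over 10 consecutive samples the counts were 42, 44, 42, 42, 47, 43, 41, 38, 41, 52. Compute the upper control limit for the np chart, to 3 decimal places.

61.823

p̄ = Σdᵢ / (k·n) = 432 / (10 × 400) = 0.10800
UCL = np̄ + 3·√(np̄(1−p̄)) = 43.2000 + 3 × √(43.2000×0.89200) = 43.2000 + 3 × 6.2076 = 61.8228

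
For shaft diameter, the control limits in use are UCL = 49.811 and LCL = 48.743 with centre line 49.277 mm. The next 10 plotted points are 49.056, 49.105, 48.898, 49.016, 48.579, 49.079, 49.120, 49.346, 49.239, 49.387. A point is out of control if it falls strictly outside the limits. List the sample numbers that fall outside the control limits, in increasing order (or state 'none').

Compare each point to [48.743, 49.811]: sample 5 = 48.579 < LCL.

5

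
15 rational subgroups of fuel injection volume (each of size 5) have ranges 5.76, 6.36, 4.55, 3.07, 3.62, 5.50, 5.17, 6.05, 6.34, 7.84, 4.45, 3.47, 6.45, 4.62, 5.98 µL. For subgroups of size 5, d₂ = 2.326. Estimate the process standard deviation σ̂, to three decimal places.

2.271

R̄ = (5.76 + 6.36 + 4.55 + 3.07 + 3.62 + 5.50 + 5.17 + 6.05 + 6.34 + 7.84 + 4.45 + 3.47 + 6.45 + 4.62 + 5.98) / 15 = 5.2820
σ̂ = R̄ / d₂ = 5.2820 / 2.326 = 2.2709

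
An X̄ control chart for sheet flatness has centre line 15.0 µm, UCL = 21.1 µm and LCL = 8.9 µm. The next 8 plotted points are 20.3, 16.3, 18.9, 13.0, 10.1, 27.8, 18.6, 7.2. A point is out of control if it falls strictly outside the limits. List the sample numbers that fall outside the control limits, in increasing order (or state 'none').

6, 8

Compare each point to [8.9, 21.1]: sample 6 = 27.8 > UCL; sample 8 = 7.2 < LCL.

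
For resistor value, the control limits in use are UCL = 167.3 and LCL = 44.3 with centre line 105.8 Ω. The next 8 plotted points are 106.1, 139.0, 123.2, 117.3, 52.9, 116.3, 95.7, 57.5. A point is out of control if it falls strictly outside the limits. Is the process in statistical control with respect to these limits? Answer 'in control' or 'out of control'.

All 8 points lie within [44.3, 167.3].

in control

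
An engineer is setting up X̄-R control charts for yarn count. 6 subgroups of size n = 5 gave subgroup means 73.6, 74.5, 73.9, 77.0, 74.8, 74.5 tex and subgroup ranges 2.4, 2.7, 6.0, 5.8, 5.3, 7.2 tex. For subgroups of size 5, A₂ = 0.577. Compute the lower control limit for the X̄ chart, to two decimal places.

X̄̄ = (73.6 + 74.5 + 73.9 + 77.0 + 74.8 + 74.5) / 6 = 448.3000 / 6 = 74.7167
R̄ = (2.4 + 2.7 + 6.0 + 5.8 + 5.3 + 7.2) / 6 = 29.4000 / 6 = 4.9000
LCL = X̄̄ − A₂·R̄ = 74.7167 − 0.577 × 4.9000 = 71.8894

71.89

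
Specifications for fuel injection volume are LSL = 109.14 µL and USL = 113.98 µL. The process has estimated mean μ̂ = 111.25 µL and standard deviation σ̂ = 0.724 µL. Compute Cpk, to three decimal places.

0.971

Cpu = (USL − μ̂) / (3σ̂) = (113.98 − 111.25) / (3 × 0.724) = 1.2569; Cpl = (μ̂ − LSL) / (3σ̂) = (111.25 − 109.14) / (3 × 0.724) = 0.9715; Cpk = min(Cpu, Cpl) = 0.9715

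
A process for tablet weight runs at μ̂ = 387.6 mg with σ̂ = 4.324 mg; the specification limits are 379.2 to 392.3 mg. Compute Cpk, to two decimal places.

Cpu = (USL − μ̂) / (3σ̂) = (392.3 − 387.6) / (3 × 4.324) = 0.3623; Cpl = (μ̂ − LSL) / (3σ̂) = (387.6 − 379.2) / (3 × 4.324) = 0.6475; Cpk = min(Cpu, Cpl) = 0.3623

0.36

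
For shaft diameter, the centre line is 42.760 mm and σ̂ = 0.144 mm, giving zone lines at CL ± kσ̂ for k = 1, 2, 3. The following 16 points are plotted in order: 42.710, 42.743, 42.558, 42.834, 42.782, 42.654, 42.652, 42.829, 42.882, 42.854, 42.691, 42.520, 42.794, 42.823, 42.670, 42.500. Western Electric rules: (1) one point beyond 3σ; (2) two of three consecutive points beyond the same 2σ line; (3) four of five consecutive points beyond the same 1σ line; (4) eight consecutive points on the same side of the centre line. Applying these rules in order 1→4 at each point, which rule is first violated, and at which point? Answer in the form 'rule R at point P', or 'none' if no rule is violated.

Zone of each point (C = within 1σ̂, B = 1σ̂–2σ̂, A = 2σ̂–3σ̂, * = beyond 3σ̂; sign = side of CL): 1:-C, 2:-C, 3:-B, 4:+C, 5:+C, 6:-C, 7:-C, 8:+C, 9:+C, 10:+C, 11:-C, 12:-B, 13:+C, 14:+C, 15:-C, 16:-B
No rule fires across all 16 points.

none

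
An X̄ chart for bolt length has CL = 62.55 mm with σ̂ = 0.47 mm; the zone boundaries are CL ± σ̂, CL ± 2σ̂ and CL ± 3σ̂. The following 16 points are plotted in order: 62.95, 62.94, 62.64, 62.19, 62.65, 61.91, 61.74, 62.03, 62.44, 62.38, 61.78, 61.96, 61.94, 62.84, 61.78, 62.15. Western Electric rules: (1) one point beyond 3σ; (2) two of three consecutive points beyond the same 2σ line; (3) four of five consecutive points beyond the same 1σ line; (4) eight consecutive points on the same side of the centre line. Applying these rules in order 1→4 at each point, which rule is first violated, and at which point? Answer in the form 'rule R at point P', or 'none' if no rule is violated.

Zone of each point (C = within 1σ̂, B = 1σ̂–2σ̂, A = 2σ̂–3σ̂, * = beyond 3σ̂; sign = side of CL): 1:+C, 2:+C, 3:+C, 4:-C, 5:+C, 6:-B, 7:-B, 8:-B, 9:-C, 10:-C, 11:-B, 12:-B, 13:-B, 14:+C, 15:-B, 16:-C
Rule 4 (eight consecutive points on the same side of the centre line) is satisfied at point 13.

rule 4 at point 13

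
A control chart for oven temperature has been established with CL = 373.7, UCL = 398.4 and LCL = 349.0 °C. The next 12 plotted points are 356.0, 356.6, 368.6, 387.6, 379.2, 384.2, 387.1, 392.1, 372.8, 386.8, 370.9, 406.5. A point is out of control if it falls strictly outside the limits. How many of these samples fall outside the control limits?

1

Compare each point to [349.0, 398.4]: sample 12 = 406.5 > UCL.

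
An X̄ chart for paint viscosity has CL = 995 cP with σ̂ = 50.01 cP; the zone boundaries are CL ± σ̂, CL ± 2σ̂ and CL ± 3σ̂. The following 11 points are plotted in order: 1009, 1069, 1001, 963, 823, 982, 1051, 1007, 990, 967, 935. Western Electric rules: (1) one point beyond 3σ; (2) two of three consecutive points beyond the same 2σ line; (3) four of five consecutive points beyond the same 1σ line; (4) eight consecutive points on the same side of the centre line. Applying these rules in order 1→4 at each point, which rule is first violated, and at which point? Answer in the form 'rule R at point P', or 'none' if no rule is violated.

Zone of each point (C = within 1σ̂, B = 1σ̂–2σ̂, A = 2σ̂–3σ̂, * = beyond 3σ̂; sign = side of CL): 1:+C, 2:+B, 3:+C, 4:-C, 5:-*, 6:-C, 7:+B, 8:+C, 9:-C, 10:-C, 11:-B
Rule 1 (one point beyond the 3σ limits) is satisfied at point 5.

rule 1 at point 5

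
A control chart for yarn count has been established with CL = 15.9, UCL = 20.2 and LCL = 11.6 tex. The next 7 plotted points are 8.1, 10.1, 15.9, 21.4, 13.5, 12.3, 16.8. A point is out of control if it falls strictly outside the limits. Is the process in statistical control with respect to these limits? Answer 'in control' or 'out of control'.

out of control

Compare each point to [11.6, 20.2]: sample 1 = 8.1 < LCL; sample 2 = 10.1 < LCL; sample 4 = 21.4 > UCL.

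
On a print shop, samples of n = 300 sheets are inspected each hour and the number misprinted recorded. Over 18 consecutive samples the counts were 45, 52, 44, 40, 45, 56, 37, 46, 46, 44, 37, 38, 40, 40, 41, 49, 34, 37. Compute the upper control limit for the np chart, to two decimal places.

p̄ = Σdᵢ / (k·n) = 771 / (18 × 300) = 0.14278
UCL = np̄ + 3·√(np̄(1−p̄)) = 42.8333 + 3 × √(42.8333×0.85722) = 42.8333 + 3 × 6.0595 = 61.0119

61.01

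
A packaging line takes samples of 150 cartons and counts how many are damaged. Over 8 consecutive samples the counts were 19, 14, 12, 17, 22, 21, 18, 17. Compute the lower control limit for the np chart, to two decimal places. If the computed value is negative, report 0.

p̄ = Σdᵢ / (k·n) = 140 / (8 × 150) = 0.11667
LCL = np̄ − 3·√(np̄(1−p̄)) = 17.5000 − 3 × 3.9317 = 5.7049

5.70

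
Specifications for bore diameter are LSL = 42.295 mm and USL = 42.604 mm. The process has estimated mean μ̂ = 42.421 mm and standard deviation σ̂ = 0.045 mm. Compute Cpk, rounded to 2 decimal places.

Cpu = (USL − μ̂) / (3σ̂) = (42.604 − 42.421) / (3 × 0.045) = 1.3556; Cpl = (μ̂ − LSL) / (3σ̂) = (42.421 − 42.295) / (3 × 0.045) = 0.9333; Cpk = min(Cpu, Cpl) = 0.9333

0.93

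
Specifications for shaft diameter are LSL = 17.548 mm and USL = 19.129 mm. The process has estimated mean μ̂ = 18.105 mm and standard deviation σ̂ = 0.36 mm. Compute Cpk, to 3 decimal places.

Cpu = (USL − μ̂) / (3σ̂) = (19.129 − 18.105) / (3 × 0.36) = 0.9481; Cpl = (μ̂ − LSL) / (3σ̂) = (18.105 − 17.548) / (3 × 0.36) = 0.5157; Cpk = min(Cpu, Cpl) = 0.5157

0.516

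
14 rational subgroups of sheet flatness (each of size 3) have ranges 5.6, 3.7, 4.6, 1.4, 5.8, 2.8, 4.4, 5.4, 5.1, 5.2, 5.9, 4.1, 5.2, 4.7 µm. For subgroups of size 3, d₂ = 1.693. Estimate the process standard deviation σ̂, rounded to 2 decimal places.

R̄ = (5.6 + 3.7 + 4.6 + 1.4 + 5.8 + 2.8 + 4.4 + 5.4 + 5.1 + 5.2 + 5.9 + 4.1 + 5.2 + 4.7) / 14 = 4.5643
σ̂ = R̄ / d₂ = 4.5643 / 1.693 = 2.6960

2.70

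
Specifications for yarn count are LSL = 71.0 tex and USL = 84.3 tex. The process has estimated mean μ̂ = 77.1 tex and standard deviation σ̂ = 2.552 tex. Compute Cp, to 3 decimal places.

Cp = (USL − LSL) / (6σ̂) = (84.3 − 71.0) / (6 × 2.552) = 13.3000 / 15.3120 = 0.8686

0.869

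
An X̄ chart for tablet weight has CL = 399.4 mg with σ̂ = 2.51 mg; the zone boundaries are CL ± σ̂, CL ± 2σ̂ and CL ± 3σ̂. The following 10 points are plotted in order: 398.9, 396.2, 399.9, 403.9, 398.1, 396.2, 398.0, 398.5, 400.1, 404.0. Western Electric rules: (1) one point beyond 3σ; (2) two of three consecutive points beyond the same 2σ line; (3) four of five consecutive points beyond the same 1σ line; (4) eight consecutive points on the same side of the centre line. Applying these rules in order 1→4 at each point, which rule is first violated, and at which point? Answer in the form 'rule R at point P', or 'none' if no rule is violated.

Zone of each point (C = within 1σ̂, B = 1σ̂–2σ̂, A = 2σ̂–3σ̂, * = beyond 3σ̂; sign = side of CL): 1:-C, 2:-B, 3:+C, 4:+B, 5:-C, 6:-B, 7:-C, 8:-C, 9:+C, 10:+B
No rule fires across all 10 points.

none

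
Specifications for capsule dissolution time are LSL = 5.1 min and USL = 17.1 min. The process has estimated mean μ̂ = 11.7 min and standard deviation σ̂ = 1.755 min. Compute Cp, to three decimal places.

Cp = (USL − LSL) / (6σ̂) = (17.1 − 5.1) / (6 × 1.755) = 12.0000 / 10.5300 = 1.1396

1.140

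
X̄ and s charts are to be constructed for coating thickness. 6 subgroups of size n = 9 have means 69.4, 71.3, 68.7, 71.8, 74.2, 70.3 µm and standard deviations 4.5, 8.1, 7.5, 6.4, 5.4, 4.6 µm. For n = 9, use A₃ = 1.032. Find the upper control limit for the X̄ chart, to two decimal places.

77.23

X̄̄ = (69.4 + 71.3 + 68.7 + 71.8 + 74.2 + 70.3) / 6 = 70.9500
s̄ = (4.5 + 8.1 + 7.5 + 6.4 + 5.4 + 4.6) / 6 = 6.0833
UCL = X̄̄ + A₃·s̄ = 70.9500 + 1.032 × 6.0833 = 77.2280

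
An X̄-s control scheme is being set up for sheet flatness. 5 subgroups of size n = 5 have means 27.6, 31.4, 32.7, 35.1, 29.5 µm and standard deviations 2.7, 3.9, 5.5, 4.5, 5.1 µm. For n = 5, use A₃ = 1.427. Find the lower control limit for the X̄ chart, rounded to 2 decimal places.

X̄̄ = (27.6 + 31.4 + 32.7 + 35.1 + 29.5) / 5 = 31.2600
s̄ = (2.7 + 3.9 + 5.5 + 4.5 + 5.1) / 5 = 4.3400
LCL = X̄̄ − A₃·s̄ = 31.2600 − 1.427 × 4.3400 = 25.0668

25.07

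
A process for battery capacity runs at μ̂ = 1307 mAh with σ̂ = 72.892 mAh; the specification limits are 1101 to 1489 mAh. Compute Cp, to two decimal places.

0.89

Cp = (USL − LSL) / (6σ̂) = (1489 − 1101) / (6 × 72.892) = 388.0000 / 437.3520 = 0.8872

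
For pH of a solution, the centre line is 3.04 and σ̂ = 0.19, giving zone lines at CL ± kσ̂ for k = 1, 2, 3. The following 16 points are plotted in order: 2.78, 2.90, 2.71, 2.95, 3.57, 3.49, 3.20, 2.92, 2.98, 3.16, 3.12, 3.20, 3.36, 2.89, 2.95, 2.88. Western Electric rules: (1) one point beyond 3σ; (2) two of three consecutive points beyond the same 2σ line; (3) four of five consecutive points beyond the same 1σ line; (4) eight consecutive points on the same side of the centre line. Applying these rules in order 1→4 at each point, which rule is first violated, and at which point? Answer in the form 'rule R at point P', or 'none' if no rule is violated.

Zone of each point (C = within 1σ̂, B = 1σ̂–2σ̂, A = 2σ̂–3σ̂, * = beyond 3σ̂; sign = side of CL): 1:-B, 2:-C, 3:-B, 4:-C, 5:+A, 6:+A, 7:+C, 8:-C, 9:-C, 10:+C, 11:+C, 12:+C, 13:+B, 14:-C, 15:-C, 16:-C
Rule 2 (two of three consecutive points beyond the same 2σ limit) is satisfied at point 6.

rule 2 at point 6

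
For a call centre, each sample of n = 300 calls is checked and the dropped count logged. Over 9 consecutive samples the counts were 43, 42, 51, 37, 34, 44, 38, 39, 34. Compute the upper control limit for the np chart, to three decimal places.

p̄ = Σdᵢ / (k·n) = 362 / (9 × 300) = 0.13407
UCL = np̄ + 3·√(np̄(1−p̄)) = 40.2222 + 3 × √(40.2222×0.86593) = 40.2222 + 3 × 5.9016 = 57.9272

57.927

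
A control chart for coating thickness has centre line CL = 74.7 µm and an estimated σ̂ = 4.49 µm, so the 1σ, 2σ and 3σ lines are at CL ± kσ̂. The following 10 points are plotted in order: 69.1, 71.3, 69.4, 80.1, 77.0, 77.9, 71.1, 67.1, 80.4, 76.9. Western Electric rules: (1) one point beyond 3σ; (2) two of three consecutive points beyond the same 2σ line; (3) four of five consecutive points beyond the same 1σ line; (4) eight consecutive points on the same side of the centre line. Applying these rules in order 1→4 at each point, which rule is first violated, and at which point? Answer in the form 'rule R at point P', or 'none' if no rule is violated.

Zone of each point (C = within 1σ̂, B = 1σ̂–2σ̂, A = 2σ̂–3σ̂, * = beyond 3σ̂; sign = side of CL): 1:-B, 2:-C, 3:-B, 4:+B, 5:+C, 6:+C, 7:-C, 8:-B, 9:+B, 10:+C
No rule fires across all 10 points.

none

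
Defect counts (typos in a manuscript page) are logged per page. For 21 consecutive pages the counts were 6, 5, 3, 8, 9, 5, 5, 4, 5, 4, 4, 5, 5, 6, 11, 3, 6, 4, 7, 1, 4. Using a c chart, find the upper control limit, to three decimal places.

c̄ = (6 + 5 + 3 + 8 + 9 + 5 + 5 + 4 + 5 + 4 + 4 + 5 + 5 + 6 + 11 + 3 + 6 + 4 + 7 + 1 + 4) / 21 = 110 / 21 = 5.2381
UCL = c̄ + 3√c̄ = 5.2381 + 3 × √5.2381 = 5.2381 + 3 × 2.2887 = 12.1042

12.104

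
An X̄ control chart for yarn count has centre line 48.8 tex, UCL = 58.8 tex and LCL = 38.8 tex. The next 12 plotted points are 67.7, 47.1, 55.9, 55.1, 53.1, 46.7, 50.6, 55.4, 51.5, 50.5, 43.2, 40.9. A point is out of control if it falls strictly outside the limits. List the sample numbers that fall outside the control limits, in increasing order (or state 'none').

1

Compare each point to [38.8, 58.8]: sample 1 = 67.7 > UCL.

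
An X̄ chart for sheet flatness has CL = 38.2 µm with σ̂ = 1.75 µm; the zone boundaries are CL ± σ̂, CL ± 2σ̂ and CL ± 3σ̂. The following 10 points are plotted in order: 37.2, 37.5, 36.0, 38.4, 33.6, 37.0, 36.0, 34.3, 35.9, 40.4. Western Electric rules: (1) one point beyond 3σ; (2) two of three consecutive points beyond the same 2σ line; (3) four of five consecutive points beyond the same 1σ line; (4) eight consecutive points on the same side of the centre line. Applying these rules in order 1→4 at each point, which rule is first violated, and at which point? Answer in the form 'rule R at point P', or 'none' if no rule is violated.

Zone of each point (C = within 1σ̂, B = 1σ̂–2σ̂, A = 2σ̂–3σ̂, * = beyond 3σ̂; sign = side of CL): 1:-C, 2:-C, 3:-B, 4:+C, 5:-A, 6:-C, 7:-B, 8:-A, 9:-B, 10:+B
Rule 3 (four of five consecutive points beyond the same 1σ limit) is satisfied at point 9.

rule 3 at point 9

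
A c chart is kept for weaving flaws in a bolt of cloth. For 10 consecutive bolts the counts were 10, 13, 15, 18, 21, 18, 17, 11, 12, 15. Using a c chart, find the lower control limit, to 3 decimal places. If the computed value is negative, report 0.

c̄ = (10 + 13 + 15 + 18 + 21 + 18 + 17 + 11 + 12 + 15) / 10 = 150 / 10 = 15.0000
LCL = c̄ − 3√c̄ = 15.0000 − 3 × 3.8730 = 3.3810

3.381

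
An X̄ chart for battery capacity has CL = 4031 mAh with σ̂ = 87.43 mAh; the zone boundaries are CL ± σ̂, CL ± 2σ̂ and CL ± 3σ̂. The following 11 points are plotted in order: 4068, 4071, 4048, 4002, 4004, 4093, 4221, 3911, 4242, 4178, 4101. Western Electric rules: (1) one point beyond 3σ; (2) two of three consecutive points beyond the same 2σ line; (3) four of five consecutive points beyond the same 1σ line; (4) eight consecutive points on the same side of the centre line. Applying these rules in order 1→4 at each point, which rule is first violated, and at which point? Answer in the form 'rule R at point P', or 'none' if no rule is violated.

Zone of each point (C = within 1σ̂, B = 1σ̂–2σ̂, A = 2σ̂–3σ̂, * = beyond 3σ̂; sign = side of CL): 1:+C, 2:+C, 3:+C, 4:-C, 5:-C, 6:+C, 7:+A, 8:-B, 9:+A, 10:+B, 11:+C
Rule 2 (two of three consecutive points beyond the same 2σ limit) is satisfied at point 9.

rule 2 at point 9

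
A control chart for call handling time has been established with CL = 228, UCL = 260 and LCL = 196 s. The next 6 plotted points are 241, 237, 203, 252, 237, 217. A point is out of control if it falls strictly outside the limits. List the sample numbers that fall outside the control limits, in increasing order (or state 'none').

none

All 6 points lie within [196, 260].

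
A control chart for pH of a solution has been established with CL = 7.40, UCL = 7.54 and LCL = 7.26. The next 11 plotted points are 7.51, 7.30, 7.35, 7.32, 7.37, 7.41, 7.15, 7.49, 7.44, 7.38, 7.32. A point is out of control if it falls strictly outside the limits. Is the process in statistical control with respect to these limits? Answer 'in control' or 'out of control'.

out of control

Compare each point to [7.26, 7.54]: sample 7 = 7.15 < LCL.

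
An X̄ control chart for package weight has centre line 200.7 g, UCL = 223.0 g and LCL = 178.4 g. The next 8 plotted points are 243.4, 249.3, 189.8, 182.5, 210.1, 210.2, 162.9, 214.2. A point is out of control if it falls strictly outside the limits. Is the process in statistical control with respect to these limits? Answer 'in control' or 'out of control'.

Compare each point to [178.4, 223.0]: sample 1 = 243.4 > UCL; sample 2 = 249.3 > UCL; sample 7 = 162.9 < LCL.

out of control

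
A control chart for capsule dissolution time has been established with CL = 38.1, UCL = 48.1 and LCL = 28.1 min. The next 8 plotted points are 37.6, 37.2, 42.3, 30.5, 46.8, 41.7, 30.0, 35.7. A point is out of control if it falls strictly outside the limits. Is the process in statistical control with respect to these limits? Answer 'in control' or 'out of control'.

in control

All 8 points lie within [28.1, 48.1].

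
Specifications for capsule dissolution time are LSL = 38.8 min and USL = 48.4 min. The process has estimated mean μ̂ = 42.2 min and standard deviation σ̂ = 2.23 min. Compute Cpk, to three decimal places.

Cpu = (USL − μ̂) / (3σ̂) = (48.4 − 42.2) / (3 × 2.23) = 0.9268; Cpl = (μ̂ − LSL) / (3σ̂) = (42.2 − 38.8) / (3 × 2.23) = 0.5082; Cpk = min(Cpu, Cpl) = 0.5082

0.508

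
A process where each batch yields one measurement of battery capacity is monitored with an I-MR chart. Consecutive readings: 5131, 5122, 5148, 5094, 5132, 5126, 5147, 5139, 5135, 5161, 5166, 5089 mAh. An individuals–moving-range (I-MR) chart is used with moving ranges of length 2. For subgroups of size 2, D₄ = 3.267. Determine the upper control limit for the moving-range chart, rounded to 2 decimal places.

Moving ranges: 9, 26, 54, 38, 6, 21, 8, 4, 26, 5, 77; M̄R̄ = 274.0000 / 11 = 24.9091
UCL_MR = D₄·M̄R̄ = 3.267 × 24.9091 = 81.3780

81.38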